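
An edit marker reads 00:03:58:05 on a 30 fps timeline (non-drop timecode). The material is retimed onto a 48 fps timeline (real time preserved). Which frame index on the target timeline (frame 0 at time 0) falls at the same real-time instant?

Source frame index: (0×3600 + 3×60 + 58) × 30 + 5 = 7145.
Real time: 7145 / (30) = 1429/6 s.
Target frame: (1429/6) × (48) = 11432.

frame 11432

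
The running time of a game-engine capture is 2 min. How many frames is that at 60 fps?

7200 frames

2 min = 120 s.
Frames = 120 × 60 = 7200.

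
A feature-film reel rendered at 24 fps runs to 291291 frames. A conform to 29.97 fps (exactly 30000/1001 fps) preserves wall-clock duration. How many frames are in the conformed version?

363750 frames

Target frames = source frames × (target rate / source rate) = 291291 × (30000/1001)/(24) = 291291 × 1250/1001 = 363750.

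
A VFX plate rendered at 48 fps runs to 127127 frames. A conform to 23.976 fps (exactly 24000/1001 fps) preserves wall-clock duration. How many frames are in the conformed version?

63500 frames

Target frames = source frames × (target rate / source rate) = 127127 × (24000/1001)/(48) = 127127 × 500/1001 = 63500.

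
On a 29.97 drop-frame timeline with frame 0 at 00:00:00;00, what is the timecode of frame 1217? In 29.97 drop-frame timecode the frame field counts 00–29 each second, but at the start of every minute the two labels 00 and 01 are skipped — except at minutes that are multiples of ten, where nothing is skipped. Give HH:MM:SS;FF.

Each 10-minute DF block holds 10 × 60 × 30 − 9 × 2 = 17982 frames. 1217 ÷ 17982 → 0 full blocks, remainder 1217.
Within the partial block the first minute is 1800 frames and each further minute 1798, so 0 further minute boundaries passed. Total skipped labels = 18 × 0 + 2 × 0 = 0.
Non-drop label index = 1217 + 0 = 1217; at 30 labels/s that is 00:00:40:17, i.e. DF 00:00:40;17.

00:00:40;17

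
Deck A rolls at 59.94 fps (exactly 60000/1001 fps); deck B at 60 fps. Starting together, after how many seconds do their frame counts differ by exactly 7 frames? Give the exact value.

7007/60 seconds

The gap grows by |60 − 60000/1001| = 60/1001 frames per second.
Time for a 7-frame gap: 7 ÷ (60/1001) = 7007/60 s.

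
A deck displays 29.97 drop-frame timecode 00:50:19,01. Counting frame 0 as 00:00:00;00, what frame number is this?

Complete 10-minute blocks: 5, each 17982 frames → 89910.
Remaining 0 whole minutes in the current block: 0 frames.
Within the current minute: 19 × 30 + 1 = 571. Total = 89910 + 0 + 571 = 90481.

90481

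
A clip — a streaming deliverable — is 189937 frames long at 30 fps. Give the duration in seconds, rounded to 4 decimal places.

Running time = 189937 × 1/30 = 189937/30 s ≈ 6331.2333 s.

6331.2333 seconds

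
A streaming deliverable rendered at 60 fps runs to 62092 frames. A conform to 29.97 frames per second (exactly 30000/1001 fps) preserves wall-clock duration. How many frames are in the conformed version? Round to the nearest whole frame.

31015 frames

Frames at target rate = 62092 × (30000/1001) / (60) = 31046000/1001 ≈ 31014.985.
Nearest whole frame: 31015.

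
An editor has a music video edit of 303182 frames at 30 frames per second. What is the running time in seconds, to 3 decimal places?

10106.067 seconds

Running time = 303182 × 1/30 = 151591/15 s ≈ 10106.067 s.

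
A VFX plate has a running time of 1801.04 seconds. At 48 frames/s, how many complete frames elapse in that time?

Frames = 1801.04 × 48 = 2161248/25 ≈ 86449.9200.
Complete frames: 86449.

86449 frames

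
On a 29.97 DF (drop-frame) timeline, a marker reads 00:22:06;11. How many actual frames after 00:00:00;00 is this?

As if non-drop at 30 labels/s: (0 × 3600 + 22 × 60 + 6) × 30 + 11 = 39791.
Minute boundaries passed: 22; those not divisible by 10: 22 − 2 = 20; dropped labels = 2 × 20 = 40.
Actual frame index = 39791 − 40 = 39751.

39751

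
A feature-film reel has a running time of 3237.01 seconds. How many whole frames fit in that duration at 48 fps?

Frames = 3237.01 × 48 = 3884412/25 ≈ 155376.4800.
Complete frames: 155376.

155376 frames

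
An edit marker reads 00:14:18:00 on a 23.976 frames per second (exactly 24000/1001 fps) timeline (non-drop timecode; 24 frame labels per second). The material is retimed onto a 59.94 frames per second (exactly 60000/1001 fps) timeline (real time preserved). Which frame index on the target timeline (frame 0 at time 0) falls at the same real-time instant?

Source frame index: (0×3600 + 14×60 + 18) × 24 + 0 = 20592.
Real time: 20592 / (24000/1001) = 429429/500 s.
Target frame: (429429/500) × (60000/1001) = 51480.

frame 51480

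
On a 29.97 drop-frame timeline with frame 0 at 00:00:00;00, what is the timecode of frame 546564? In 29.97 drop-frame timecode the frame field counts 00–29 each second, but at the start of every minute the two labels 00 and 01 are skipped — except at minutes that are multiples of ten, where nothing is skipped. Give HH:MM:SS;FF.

05:03:57;00

Ten DF minutes hold 17982 frames, so frame 546564 lies in block 30 (frames 539460–557441) with 7104 frames into that block.
The block's first minute is 1800 frames and the rest 1798 each; 7104 frames reaches minute 3, so 30 × 18 + 3 × 2 = 546 labels have been skipped so far.
Adding those back, label number 546564 + 546 = 547110 at 30 labels/s is 18237 s + 0 f = 5 h 3 min 57 s frame 0, i.e. 05:03:57;00.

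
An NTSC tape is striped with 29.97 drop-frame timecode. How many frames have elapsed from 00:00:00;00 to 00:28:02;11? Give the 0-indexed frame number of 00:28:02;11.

50419

Complete 10-minute blocks: 2, each 17982 frames → 35964.
Remaining 8 whole minutes in the current block: 1800 + 7 × 1798 = 14386 frames.
Within the current minute: 2 × 30 + 11 − 2 = 69 (labels ;00/;01 skipped at this minute). Total = 35964 + 14386 + 69 = 50419.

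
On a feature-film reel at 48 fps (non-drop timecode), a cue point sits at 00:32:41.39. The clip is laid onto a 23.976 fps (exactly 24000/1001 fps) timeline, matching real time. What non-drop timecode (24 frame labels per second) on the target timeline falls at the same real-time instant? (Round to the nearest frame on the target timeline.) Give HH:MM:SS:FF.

Source frame index: (0×3600 + 32×60 + 41) × 48 + 39 = 94167.
Real time: 94167 / (48) = 31389/16 s.
Target frame: (31389/16) × (24000/1001) = 47083500/1001 ≈ 47036.464 → 47036.
At 24 labels/s: frame 47036 → 00:32:39:20.

00:32:39:20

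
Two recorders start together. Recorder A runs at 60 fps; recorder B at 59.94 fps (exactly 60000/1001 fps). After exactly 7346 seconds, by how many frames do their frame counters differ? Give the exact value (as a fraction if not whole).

440760/1001 frames

A emits 60 × 7346 = 440760 frames; B emits 60000/1001 × 7346 = 440760000/1001.
Difference = 440760/1001 frames (≈ 440.3197); B is behind A.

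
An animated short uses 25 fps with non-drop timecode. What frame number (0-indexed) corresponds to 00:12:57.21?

19446

Total seconds to the label: (0 × 3600 + 12 × 60 + 57) = 777.
Frame index = 777 × 25 + 21 = 19446.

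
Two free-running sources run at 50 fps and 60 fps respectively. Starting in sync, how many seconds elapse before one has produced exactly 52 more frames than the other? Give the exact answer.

The gap grows by |60 − 50| = 10 frames per second.
Time for a 52-frame gap: 52 ÷ (10) = 5.2 s.

5.2 seconds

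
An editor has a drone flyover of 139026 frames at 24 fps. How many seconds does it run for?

5792.75 seconds

Running time = 139026 / (24) = 5792.75 s.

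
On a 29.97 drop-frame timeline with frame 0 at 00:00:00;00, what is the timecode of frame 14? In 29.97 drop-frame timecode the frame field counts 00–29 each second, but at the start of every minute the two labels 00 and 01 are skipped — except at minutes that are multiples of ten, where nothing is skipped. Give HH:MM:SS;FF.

Ten DF minutes hold 17982 frames, so frame 14 lies in block 0 (frames 0–17981) with 14 frames into that block.
The block's first minute is 1800 frames and the rest 1798 each; 14 frames reaches minute 0, so 0 × 18 + 0 × 2 = 0 labels have been skipped so far.
Adding those back, label number 14 + 0 = 14 at 30 labels/s is 0 s + 14 f = 0 h 0 min 0 s frame 14, i.e. 00:00:00;14.

00:00:00;14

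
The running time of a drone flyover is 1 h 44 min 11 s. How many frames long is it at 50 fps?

1 h 44 min 11 s = 6251 s.
Frames = 6251 × 50 = 312550.

312550 frames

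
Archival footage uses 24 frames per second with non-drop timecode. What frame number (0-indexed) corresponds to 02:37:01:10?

226114

Total seconds to the label: (2 × 3600 + 37 × 60 + 1) = 9421.
Frame index = 9421 × 24 + 10 = 226114.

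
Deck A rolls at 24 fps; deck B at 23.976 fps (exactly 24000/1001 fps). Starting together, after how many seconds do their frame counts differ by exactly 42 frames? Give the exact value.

The gap grows by |24000/1001 − 24| = 24/1001 frames per second.
Time for a 42-frame gap: 42 ÷ (24/1001) = 1751.75 s.

1751.75 seconds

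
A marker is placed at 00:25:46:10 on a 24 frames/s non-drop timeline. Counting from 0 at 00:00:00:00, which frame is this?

37114

Total seconds to the label: (0 × 3600 + 25 × 60 + 46) = 1546.
Frame index = 1546 × 24 + 10 = 37114.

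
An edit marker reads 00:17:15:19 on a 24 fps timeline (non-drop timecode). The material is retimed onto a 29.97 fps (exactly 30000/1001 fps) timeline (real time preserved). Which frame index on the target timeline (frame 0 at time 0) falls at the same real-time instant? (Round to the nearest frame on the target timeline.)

Source frame index: (0×3600 + 17×60 + 15) × 24 + 19 = 24859.
Real time: 24859 / (24) = 24859/24 s.
Target frame: (24859/24) × (30000/1001) = 31073750/1001 ≈ 31042.707 → 31043.

frame 31043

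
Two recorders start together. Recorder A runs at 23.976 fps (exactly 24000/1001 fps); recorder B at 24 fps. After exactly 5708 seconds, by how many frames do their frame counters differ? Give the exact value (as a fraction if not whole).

136992/1001 frames

A emits 24000/1001 × 5708 = 136992000/1001 frames; B emits 24 × 5708 = 136992.
Difference = 136992/1001 frames (≈ 136.8551); B is ahead of A.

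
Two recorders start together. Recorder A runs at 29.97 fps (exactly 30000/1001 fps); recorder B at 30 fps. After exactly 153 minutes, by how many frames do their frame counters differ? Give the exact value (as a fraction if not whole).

275400/1001 frames

153 min = 9180 s.
A emits 30000/1001 × 9180 = 275400000/1001 frames; B emits 30 × 9180 = 275400.
Difference = 275400/1001 frames (≈ 275.1249); B is ahead of A.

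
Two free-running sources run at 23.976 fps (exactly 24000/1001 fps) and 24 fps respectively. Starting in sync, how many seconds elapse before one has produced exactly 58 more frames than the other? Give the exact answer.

The gap grows by |24 − 24000/1001| = 24/1001 frames per second.
Time for a 58-frame gap: 58 ÷ (24/1001) = 29029/12 s.

29029/12 seconds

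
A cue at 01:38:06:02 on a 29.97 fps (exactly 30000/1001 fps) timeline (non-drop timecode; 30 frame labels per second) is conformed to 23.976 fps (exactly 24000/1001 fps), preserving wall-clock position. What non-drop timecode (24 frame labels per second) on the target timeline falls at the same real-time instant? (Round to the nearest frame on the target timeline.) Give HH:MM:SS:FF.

Source frame index: (1×3600 + 38×60 + 6) × 30 + 2 = 176582.
Real time: 176582 / (30000/1001) = 88379291/15000 s.
Target frame: (88379291/15000) × (24000/1001) = 706328/5 ≈ 141265.600 → 141266.
At 24 labels/s: frame 141266 → 01:38:06:02.

01:38:06:02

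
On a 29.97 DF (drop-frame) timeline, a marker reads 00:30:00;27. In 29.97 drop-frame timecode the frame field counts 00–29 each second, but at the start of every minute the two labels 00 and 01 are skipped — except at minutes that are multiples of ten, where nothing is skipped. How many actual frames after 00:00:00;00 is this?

53973

Complete 10-minute blocks: 3, each 17982 frames → 53946.
Remaining 0 whole minutes in the current block: 0 frames.
Within the current minute: 0 × 30 + 27 = 27. Total = 53946 + 0 + 27 = 53973.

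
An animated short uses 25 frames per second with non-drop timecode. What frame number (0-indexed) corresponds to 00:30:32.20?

Total seconds to the label: (0 × 3600 + 30 × 60 + 32) = 1832.
Frame index = 1832 × 25 + 20 = 45820.

frame 45820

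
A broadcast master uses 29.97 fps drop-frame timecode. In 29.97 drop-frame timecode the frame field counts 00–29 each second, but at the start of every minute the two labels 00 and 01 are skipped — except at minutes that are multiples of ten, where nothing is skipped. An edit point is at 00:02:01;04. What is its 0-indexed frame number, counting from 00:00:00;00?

3630

As if non-drop at 30 labels/s: (0 × 3600 + 2 × 60 + 1) × 30 + 4 = 3634.
Minute boundaries passed: 2; those not divisible by 10: 2 − 0 = 2; dropped labels = 2 × 2 = 4.
Actual frame index = 3634 − 4 = 3630.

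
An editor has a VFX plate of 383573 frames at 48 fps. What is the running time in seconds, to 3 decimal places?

Running time = 383573 × 1/48 = 383573/48 s ≈ 7991.104 s.

7991.104 seconds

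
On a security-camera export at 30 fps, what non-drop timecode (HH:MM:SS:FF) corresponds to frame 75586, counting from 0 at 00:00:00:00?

00:41:59:16

75586 ÷ 30 = 2519 full seconds, remainder 16 frames.
2519 s = 0 h 41 min 59 s.
Timecode: 00:41:59:16.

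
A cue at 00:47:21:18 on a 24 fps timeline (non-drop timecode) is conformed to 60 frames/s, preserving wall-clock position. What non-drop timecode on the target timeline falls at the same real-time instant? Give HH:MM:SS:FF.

Source frame index: (0×3600 + 47×60 + 21) × 24 + 18 = 68202.
Real time: 68202 / (24) = 11367/4 s.
Target frame: (11367/4) × (60) = 170505.
At 60 labels/s: frame 170505 → 00:47:21:45.

00:47:21:45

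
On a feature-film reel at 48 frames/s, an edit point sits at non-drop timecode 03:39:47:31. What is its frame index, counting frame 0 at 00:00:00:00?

frame 633007

Total seconds to the label: (3 × 3600 + 39 × 60 + 47) = 13187.
Frame index = 13187 × 48 + 31 = 633007.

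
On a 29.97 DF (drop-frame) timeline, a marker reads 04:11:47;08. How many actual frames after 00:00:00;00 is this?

As if non-drop at 30 labels/s: (4 × 3600 + 11 × 60 + 47) × 30 + 8 = 453218.
Minute boundaries passed: 251; those not divisible by 10: 251 − 25 = 226; dropped labels = 2 × 226 = 452.
Actual frame index = 453218 − 452 = 452766.

452766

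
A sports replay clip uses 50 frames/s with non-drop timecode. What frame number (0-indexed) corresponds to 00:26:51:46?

80596

Total seconds to the label: (0 × 3600 + 26 × 60 + 51) = 1611.
Frame index = 1611 × 50 + 46 = 80596.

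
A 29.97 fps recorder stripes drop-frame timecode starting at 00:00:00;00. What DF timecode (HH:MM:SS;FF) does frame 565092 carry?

Each 10-minute DF block holds 10 × 60 × 30 − 9 × 2 = 17982 frames. 565092 ÷ 17982 → 31 full blocks, remainder 7650.
Within the partial block the first minute is 1800 frames and each further minute 1798, so 4 further minute boundaries passed. Total skipped labels = 18 × 31 + 2 × 4 = 566.
Non-drop label index = 565092 + 566 = 565658; at 30 labels/s that is 05:14:15:08, i.e. DF 05:14:15;08.

05:14:15;08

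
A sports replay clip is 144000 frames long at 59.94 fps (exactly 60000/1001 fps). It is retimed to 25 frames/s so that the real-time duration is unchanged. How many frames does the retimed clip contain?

Target frames = source frames × (target rate / source rate) = 144000 × (25)/(60000/1001) = 144000 × 1001/2400 = 60060.

60060 frames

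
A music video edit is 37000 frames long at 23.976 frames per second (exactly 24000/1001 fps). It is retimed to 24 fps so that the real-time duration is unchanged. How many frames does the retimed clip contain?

Target frames = source frames × (target rate / source rate) = 37000 × (24)/(24000/1001) = 37000 × 1001/1000 = 37037.

37037 frames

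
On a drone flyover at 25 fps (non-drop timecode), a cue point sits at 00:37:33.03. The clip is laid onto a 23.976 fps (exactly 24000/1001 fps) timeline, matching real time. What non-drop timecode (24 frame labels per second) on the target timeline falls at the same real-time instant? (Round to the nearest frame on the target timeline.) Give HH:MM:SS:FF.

Source frame index: (0×3600 + 37×60 + 33) × 25 + 3 = 56328.
Real time: 56328 / (25) = 56328/25 s.
Target frame: (56328/25) × (24000/1001) = 54074880/1001 ≈ 54020.859 → 54021.
At 24 labels/s: frame 54021 → 00:37:30:21.

00:37:30:21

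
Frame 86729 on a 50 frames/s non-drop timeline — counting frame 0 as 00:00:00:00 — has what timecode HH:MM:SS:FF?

00:28:54:29

86729 ÷ 50 = 1734 full seconds, remainder 29 frames.
1734 s = 0 h 28 min 54 s.
Timecode: 00:28:54:29.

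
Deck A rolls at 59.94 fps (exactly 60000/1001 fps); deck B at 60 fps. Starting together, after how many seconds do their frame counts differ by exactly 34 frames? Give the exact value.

The gap grows by |60 − 60000/1001| = 60/1001 frames per second.
Time for a 34-frame gap: 34 ÷ (60/1001) = 17017/30 s.

17017/30 seconds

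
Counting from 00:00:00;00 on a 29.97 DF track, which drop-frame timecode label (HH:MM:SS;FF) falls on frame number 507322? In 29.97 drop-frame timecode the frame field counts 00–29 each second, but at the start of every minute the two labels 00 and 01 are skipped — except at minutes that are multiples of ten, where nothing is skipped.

04:42:07;20

Ten DF minutes hold 17982 frames, so frame 507322 lies in block 28 (frames 503496–521477) with 3826 frames into that block.
The block's first minute is 1800 frames and the rest 1798 each; 3826 frames reaches minute 2, so 28 × 18 + 2 × 2 = 508 labels have been skipped so far.
Adding those back, label number 507322 + 508 = 507830 at 30 labels/s is 16927 s + 20 f = 4 h 42 min 7 s frame 20, i.e. 04:42:07;20.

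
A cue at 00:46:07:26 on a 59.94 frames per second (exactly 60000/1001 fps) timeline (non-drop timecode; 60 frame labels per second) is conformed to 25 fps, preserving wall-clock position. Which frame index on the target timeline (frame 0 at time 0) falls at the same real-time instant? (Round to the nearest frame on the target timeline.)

frame 69255

Source frame index: (0×3600 + 46×60 + 7) × 60 + 26 = 166046.
Real time: 166046 / (60000/1001) = 83106023/30000 s.
Target frame: (83106023/30000) × (25) = 83106023/1200 ≈ 69255.019 → 69255.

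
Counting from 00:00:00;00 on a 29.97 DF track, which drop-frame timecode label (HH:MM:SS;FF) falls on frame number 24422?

Ten DF minutes hold 17982 frames, so frame 24422 lies in block 1 (frames 17982–35963) with 6440 frames into that block.
The block's first minute is 1800 frames and the rest 1798 each; 6440 frames reaches minute 3, so 1 × 18 + 3 × 2 = 24 labels have been skipped so far.
Adding those back, label number 24422 + 24 = 24446 at 30 labels/s is 814 s + 26 f = 0 h 13 min 34 s frame 26, i.e. 00:13:34;26.

00:13:34;26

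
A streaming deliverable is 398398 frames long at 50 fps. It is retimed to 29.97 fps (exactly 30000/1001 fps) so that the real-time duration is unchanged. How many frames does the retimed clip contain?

Target frames = source frames × (target rate / source rate) = 398398 × (30000/1001)/(50) = 398398 × 600/1001 = 238800.

238800 frames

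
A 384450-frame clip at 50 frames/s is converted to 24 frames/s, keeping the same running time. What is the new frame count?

184536 frames

Target frames = source frames × (target rate / source rate) = 384450 × (24)/(50) = 384450 × 12/25 = 184536.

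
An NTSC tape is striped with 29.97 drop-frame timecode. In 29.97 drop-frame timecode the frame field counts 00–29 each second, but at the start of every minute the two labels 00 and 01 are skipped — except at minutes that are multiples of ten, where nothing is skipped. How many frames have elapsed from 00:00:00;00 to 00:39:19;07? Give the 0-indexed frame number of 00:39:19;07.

70705

Complete 10-minute blocks: 3, each 17982 frames → 53946.
Remaining 9 whole minutes in the current block: 1800 + 8 × 1798 = 16184 frames.
Within the current minute: 19 × 30 + 7 − 2 = 575 (labels ;00/;01 skipped at this minute). Total = 53946 + 16184 + 575 = 70705.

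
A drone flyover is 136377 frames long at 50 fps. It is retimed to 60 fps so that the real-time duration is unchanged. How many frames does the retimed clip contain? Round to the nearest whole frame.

163652 frames

Frames at target rate = 136377 × (60) / (50) = 818262/5 ≈ 163652.400.
Nearest whole frame: 163652.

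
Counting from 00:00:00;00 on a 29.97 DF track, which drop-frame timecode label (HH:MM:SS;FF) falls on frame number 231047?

02:08:29;09

Ten DF minutes hold 17982 frames, so frame 231047 lies in block 12 (frames 215784–233765) with 15263 frames into that block.
The block's first minute is 1800 frames and the rest 1798 each; 15263 frames reaches minute 8, so 12 × 18 + 8 × 2 = 232 labels have been skipped so far.
Adding those back, label number 231047 + 232 = 231279 at 30 labels/s is 7709 s + 9 f = 2 h 8 min 29 s frame 9, i.e. 02:08:29;09.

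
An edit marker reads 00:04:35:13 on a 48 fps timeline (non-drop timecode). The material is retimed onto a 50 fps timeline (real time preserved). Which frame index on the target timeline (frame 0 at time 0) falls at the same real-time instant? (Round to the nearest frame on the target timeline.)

frame 13764

Source frame index: (0×3600 + 4×60 + 35) × 48 + 13 = 13213.
Real time: 13213 / (48) = 13213/48 s.
Target frame: (13213/48) × (50) = 330325/24 ≈ 13763.542 → 13764.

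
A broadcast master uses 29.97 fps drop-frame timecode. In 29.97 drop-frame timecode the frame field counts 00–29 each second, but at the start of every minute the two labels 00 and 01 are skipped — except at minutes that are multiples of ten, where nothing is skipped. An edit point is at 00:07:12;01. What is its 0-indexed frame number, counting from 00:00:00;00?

As if non-drop at 30 labels/s: (0 × 3600 + 7 × 60 + 12) × 30 + 1 = 12961.
Minute boundaries passed: 7; those not divisible by 10: 7 − 0 = 7; dropped labels = 2 × 7 = 14.
Actual frame index = 12961 − 14 = 12947.

12947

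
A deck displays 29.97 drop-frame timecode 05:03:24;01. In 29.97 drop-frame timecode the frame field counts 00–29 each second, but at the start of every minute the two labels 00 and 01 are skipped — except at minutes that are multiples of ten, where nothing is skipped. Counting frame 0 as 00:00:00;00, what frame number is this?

Complete 10-minute blocks: 30, each 17982 frames → 539460.
Remaining 3 whole minutes in the current block: 1800 + 2 × 1798 = 5396 frames.
Within the current minute: 24 × 30 + 1 − 2 = 719 (labels ;00/;01 skipped at this minute). Total = 539460 + 5396 + 719 = 545575.

545575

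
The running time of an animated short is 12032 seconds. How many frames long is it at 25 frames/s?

Frames = 12032 × 25 = 300800.

300800 frames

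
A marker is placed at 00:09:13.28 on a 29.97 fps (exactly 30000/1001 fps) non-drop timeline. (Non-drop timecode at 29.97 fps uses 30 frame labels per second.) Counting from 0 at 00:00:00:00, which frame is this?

Total seconds to the label: (0 × 3600 + 9 × 60 + 13) = 553.
Frame index = 553 × 30 + 28 = 16618.

16618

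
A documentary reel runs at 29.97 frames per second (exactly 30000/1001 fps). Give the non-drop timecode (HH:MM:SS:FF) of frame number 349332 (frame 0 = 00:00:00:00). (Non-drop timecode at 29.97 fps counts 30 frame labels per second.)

349332 ÷ 30 = 11644 full seconds, remainder 12 frames.
11644 s = 3 h 14 min 4 s.
Timecode: 03:14:04:12.

03:14:04:12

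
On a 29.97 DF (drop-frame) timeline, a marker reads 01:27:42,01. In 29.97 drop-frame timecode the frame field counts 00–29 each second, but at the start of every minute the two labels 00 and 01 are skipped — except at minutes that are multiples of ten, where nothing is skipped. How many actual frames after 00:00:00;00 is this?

157703

As if non-drop at 30 labels/s: (1 × 3600 + 27 × 60 + 42) × 30 + 1 = 157861.
Minute boundaries passed: 87; those not divisible by 10: 87 − 8 = 79; dropped labels = 2 × 79 = 158.
Actual frame index = 157861 − 158 = 157703.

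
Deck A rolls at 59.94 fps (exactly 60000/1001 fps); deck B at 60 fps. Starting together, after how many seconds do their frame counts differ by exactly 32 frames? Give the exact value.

8008/15 seconds

The gap grows by |60 − 60000/1001| = 60/1001 frames per second.
Time for a 32-frame gap: 32 ÷ (60/1001) = 8008/15 s.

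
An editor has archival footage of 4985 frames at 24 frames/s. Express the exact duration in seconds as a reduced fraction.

Running time = 4985 ÷ (24) = 4985 × 1/24 = 4985/24 s.

4985/24 seconds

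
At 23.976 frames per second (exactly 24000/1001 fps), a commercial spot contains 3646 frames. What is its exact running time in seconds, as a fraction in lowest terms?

Running time = 3646 ÷ (24000/1001) = 3646 × 1001/24000 = 1824823/12000 s.

1824823/12000 seconds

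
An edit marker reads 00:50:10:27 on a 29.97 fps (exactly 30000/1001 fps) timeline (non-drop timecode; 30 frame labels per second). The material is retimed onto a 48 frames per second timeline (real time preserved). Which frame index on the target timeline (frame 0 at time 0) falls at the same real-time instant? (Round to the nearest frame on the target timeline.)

frame 144668

Source frame index: (0×3600 + 50×60 + 10) × 30 + 27 = 90327.
Real time: 90327 / (30000/1001) = 30139109/10000 s.
Target frame: (30139109/10000) × (48) = 90417327/625 ≈ 144667.723 → 144668.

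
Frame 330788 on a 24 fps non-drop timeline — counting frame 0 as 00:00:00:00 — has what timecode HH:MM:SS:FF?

330788 ÷ 24 = 13782 full seconds, remainder 20 frames.
13782 s = 3 h 49 min 42 s.
Timecode: 03:49:42:20.

03:49:42:20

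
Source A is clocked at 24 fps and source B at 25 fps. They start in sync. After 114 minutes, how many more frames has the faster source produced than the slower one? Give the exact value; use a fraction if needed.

6840 frames

114 min = 6840 s.
A emits 24 × 6840 = 164160 frames; B emits 25 × 6840 = 171000.
Difference = 6840 frames; B is ahead of A.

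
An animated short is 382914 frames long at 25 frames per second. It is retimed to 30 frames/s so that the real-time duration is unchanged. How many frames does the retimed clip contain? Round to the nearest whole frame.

459497 frames

Frames at target rate = 382914 × (30) / (25) = 2297484/5 ≈ 459496.800.
Nearest whole frame: 459497.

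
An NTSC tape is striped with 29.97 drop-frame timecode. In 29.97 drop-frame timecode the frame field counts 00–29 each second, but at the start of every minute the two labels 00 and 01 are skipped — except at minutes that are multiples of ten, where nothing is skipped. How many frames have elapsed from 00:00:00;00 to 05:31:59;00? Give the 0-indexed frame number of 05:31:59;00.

596974

As if non-drop at 30 labels/s: (5 × 3600 + 31 × 60 + 59) × 30 + 0 = 597570.
Minute boundaries passed: 331; those not divisible by 10: 331 − 33 = 298; dropped labels = 2 × 298 = 596.
Actual frame index = 597570 − 596 = 596974.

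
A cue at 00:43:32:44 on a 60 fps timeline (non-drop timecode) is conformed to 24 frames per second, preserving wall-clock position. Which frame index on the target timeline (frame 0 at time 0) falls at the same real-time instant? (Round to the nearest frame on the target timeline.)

frame 62706

Source frame index: (0×3600 + 43×60 + 32) × 60 + 44 = 156764.
Real time: 156764 / (60) = 39191/15 s.
Target frame: (39191/15) × (24) = 313528/5 ≈ 62705.600 → 62706.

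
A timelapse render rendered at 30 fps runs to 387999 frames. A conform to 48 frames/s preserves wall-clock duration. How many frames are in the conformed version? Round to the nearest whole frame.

Frames at target rate = 387999 × (48) / (30) = 3103992/5 ≈ 620798.400.
Nearest whole frame: 620798.

620798 frames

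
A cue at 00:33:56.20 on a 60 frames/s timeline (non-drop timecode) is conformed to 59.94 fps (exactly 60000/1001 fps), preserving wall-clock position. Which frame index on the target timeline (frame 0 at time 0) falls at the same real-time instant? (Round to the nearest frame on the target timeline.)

Source frame index: (0×3600 + 33×60 + 56) × 60 + 20 = 122180.
Real time: 122180 / (60) = 6109/3 s.
Target frame: (6109/3) × (60000/1001) = 122180000/1001 ≈ 122057.942 → 122058.

frame 122058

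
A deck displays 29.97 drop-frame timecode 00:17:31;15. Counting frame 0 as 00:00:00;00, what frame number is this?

Complete 10-minute blocks: 1, each 17982 frames → 17982.
Remaining 7 whole minutes in the current block: 1800 + 6 × 1798 = 12588 frames.
Within the current minute: 31 × 30 + 15 − 2 = 943 (labels ;00/;01 skipped at this minute). Total = 17982 + 12588 + 943 = 31513.

31513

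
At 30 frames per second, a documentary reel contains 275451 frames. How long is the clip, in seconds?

9181.7 seconds

Running time = 275451 / (30) = 9181.7 s.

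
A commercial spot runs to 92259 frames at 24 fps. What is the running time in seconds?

Running time = 92259 / (24) = 3844.125 s.

3844.125 seconds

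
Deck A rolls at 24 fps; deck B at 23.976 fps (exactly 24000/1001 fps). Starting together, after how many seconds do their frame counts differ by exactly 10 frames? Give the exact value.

5005/12 seconds

The gap grows by |24000/1001 − 24| = 24/1001 frames per second.
Time for a 10-frame gap: 10 ÷ (24/1001) = 5005/12 s.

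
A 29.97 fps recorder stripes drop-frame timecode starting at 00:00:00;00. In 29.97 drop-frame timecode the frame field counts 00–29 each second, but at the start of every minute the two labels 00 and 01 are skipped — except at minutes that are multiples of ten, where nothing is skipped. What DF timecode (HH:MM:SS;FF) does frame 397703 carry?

03:41:10;01

Each 10-minute DF block holds 10 × 60 × 30 − 9 × 2 = 17982 frames. 397703 ÷ 17982 → 22 full blocks, remainder 2099.
Within the partial block the first minute is 1800 frames and each further minute 1798, so 1 further minute boundary passed. Total skipped labels = 18 × 22 + 2 × 1 = 398.
Non-drop label index = 397703 + 398 = 398101; at 30 labels/s that is 03:41:10:01, i.e. DF 03:41:10;01.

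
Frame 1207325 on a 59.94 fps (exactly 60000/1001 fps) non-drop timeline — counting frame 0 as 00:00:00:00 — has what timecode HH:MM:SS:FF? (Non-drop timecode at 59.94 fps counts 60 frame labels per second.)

05:35:22:05

1207325 ÷ 60 = 20122 full seconds, remainder 5 frames.
20122 s = 5 h 35 min 22 s.
Timecode: 05:35:22:05.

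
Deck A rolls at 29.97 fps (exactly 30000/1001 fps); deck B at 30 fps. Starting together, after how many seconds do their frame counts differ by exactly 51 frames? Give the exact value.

1701.7 seconds

The gap grows by |30 − 30000/1001| = 30/1001 frames per second.
Time for a 51-frame gap: 51 ÷ (30/1001) = 1701.7 s.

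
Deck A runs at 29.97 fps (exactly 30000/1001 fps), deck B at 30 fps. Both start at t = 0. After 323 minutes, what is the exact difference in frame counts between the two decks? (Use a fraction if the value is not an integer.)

581400/1001 frames

323 min = 19380 s.
A emits 30000/1001 × 19380 = 581400000/1001 frames; B emits 30 × 19380 = 581400.
Difference = 581400/1001 frames (≈ 580.8192); B is ahead of A.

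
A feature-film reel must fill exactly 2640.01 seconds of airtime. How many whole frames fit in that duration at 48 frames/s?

Frames = 2640.01 × 48 = 3168012/25 ≈ 126720.4800.
Complete frames: 126720.

126720 frames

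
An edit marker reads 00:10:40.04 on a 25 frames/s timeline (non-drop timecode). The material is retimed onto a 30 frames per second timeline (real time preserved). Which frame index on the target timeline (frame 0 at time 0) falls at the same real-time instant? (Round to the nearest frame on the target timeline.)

Source frame index: (0×3600 + 10×60 + 40) × 25 + 4 = 16004.
Real time: 16004 / (25) = 16004/25 s.
Target frame: (16004/25) × (30) = 96024/5 ≈ 19204.800 → 19205.

frame 19205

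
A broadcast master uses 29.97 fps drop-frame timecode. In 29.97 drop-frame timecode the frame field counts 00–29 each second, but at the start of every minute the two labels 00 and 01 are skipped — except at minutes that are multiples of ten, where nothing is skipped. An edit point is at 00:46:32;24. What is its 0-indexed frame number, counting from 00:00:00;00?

As if non-drop at 30 labels/s: (0 × 3600 + 46 × 60 + 32) × 30 + 24 = 83784.
Minute boundaries passed: 46; those not divisible by 10: 46 − 4 = 42; dropped labels = 2 × 42 = 84.
Actual frame index = 83784 − 84 = 83700.

83700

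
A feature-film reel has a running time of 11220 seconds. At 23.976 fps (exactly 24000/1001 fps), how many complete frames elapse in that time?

Frames = 11220 × 24000/1001 = 24480000/91 ≈ 269010.9890.
Complete frames: 269010.

269010 frames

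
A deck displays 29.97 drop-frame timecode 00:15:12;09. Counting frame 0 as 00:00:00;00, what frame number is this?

27341

Complete 10-minute blocks: 1, each 17982 frames → 17982.
Remaining 5 whole minutes in the current block: 1800 + 4 × 1798 = 8992 frames.
Within the current minute: 12 × 30 + 9 − 2 = 367 (labels ;00/;01 skipped at this minute). Total = 17982 + 8992 + 367 = 27341.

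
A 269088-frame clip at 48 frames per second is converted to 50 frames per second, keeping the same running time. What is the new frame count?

280300 frames

Target frames = source frames × (target rate / source rate) = 269088 × (50)/(48) = 269088 × 25/24 = 280300.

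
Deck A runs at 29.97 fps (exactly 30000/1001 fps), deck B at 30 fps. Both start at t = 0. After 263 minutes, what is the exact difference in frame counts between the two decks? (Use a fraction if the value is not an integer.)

263 min = 15780 s.
A emits 30000/1001 × 15780 = 473400000/1001 frames; B emits 30 × 15780 = 473400.
Difference = 473400/1001 frames (≈ 472.9271); B is ahead of A.

473400/1001 frames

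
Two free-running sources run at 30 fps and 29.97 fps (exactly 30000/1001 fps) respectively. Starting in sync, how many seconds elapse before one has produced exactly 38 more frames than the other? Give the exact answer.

19019/15 seconds

The gap grows by |30000/1001 − 30| = 30/1001 frames per second.
Time for a 38-frame gap: 38 ÷ (30/1001) = 19019/15 s.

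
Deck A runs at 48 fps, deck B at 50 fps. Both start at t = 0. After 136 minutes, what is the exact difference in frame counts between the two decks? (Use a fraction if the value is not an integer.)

16320 frames

136 min = 8160 s.
A emits 48 × 8160 = 391680 frames; B emits 50 × 8160 = 408000.
Difference = 16320 frames; B is ahead of A.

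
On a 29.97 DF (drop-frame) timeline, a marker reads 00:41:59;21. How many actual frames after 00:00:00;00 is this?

75517

As if non-drop at 30 labels/s: (0 × 3600 + 41 × 60 + 59) × 30 + 21 = 75591.
Minute boundaries passed: 41; those not divisible by 10: 41 − 4 = 37; dropped labels = 2 × 37 = 74.
Actual frame index = 75591 − 74 = 75517.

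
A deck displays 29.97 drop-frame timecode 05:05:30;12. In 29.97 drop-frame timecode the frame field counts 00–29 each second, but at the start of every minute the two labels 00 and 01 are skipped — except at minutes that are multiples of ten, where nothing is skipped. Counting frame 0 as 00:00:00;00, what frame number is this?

549362

As if non-drop at 30 labels/s: (5 × 3600 + 5 × 60 + 30) × 30 + 12 = 549912.
Minute boundaries passed: 305; those not divisible by 10: 305 − 30 = 275; dropped labels = 2 × 275 = 550.
Actual frame index = 549912 − 550 = 549362.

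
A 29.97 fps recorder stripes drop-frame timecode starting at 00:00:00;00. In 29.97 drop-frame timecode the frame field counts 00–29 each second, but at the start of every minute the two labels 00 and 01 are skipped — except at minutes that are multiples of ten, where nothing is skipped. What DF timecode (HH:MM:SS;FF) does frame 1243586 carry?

Ten DF minutes hold 17982 frames, so frame 1243586 lies in block 69 (frames 1240758–1258739) with 2828 frames into that block.
The block's first minute is 1800 frames and the rest 1798 each; 2828 frames reaches minute 1, so 69 × 18 + 1 × 2 = 1244 labels have been skipped so far.
Adding those back, label number 1243586 + 1244 = 1244830 at 30 labels/s is 41494 s + 10 f = 11 h 31 min 34 s frame 10, i.e. 11:31:34;10.

11:31:34;10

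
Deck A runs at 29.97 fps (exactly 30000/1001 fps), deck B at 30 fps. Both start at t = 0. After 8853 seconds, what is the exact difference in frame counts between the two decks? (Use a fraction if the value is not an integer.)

20430/77 frames

A emits 30000/1001 × 8853 = 20430000/77 frames; B emits 30 × 8853 = 265590.
Difference = 20430/77 frames (≈ 265.3247); B is ahead of A.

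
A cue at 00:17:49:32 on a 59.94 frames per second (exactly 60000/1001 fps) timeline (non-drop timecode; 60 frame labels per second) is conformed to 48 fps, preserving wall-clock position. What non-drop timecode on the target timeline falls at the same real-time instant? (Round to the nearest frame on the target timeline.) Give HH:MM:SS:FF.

Source frame index: (0×3600 + 17×60 + 49) × 60 + 32 = 64172.
Real time: 64172 / (60000/1001) = 16059043/15000 s.
Target frame: (16059043/15000) × (48) = 32118086/625 ≈ 51388.938 → 51389.
At 48 labels/s: frame 51389 → 00:17:50:29.

00:17:50:29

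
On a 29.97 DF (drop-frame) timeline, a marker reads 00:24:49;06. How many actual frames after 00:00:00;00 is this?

Complete 10-minute blocks: 2, each 17982 frames → 35964.
Remaining 4 whole minutes in the current block: 1800 + 3 × 1798 = 7194 frames.
Within the current minute: 49 × 30 + 6 − 2 = 1474 (labels ;00/;01 skipped at this minute). Total = 35964 + 7194 + 1474 = 44632.

44632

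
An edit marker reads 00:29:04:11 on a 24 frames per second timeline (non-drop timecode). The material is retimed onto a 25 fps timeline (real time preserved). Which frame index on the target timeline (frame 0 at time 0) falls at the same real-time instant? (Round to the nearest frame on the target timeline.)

Source frame index: (0×3600 + 29×60 + 4) × 24 + 11 = 41867.
Real time: 41867 / (24) = 41867/24 s.
Target frame: (41867/24) × (25) = 1046675/24 ≈ 43611.458 → 43611.

frame 43611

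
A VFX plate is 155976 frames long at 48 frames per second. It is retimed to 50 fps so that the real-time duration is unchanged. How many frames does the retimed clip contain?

162475 frames

Target frames = source frames × (target rate / source rate) = 155976 × (50)/(48) = 155976 × 25/24 = 162475.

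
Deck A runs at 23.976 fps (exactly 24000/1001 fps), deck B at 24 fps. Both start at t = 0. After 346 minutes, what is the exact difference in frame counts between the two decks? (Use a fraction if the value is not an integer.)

346 min = 20760 s.
A emits 24000/1001 × 20760 = 498240000/1001 frames; B emits 24 × 20760 = 498240.
Difference = 498240/1001 frames (≈ 497.7423); B is ahead of A.

498240/1001 frames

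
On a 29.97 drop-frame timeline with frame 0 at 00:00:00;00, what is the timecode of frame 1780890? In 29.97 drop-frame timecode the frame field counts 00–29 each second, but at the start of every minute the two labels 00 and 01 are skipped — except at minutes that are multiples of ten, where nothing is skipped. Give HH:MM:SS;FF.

Each 10-minute DF block holds 10 × 60 × 30 − 9 × 2 = 17982 frames. 1780890 ÷ 17982 → 99 full blocks, remainder 672.
Within the partial block the first minute is 1800 frames and each further minute 1798, so 0 further minute boundaries passed. Total skipped labels = 18 × 99 + 2 × 0 = 1782.
Non-drop label index = 1780890 + 1782 = 1782672; at 30 labels/s that is 16:30:22:12, i.e. DF 16:30:22;12.

16:30:22;12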